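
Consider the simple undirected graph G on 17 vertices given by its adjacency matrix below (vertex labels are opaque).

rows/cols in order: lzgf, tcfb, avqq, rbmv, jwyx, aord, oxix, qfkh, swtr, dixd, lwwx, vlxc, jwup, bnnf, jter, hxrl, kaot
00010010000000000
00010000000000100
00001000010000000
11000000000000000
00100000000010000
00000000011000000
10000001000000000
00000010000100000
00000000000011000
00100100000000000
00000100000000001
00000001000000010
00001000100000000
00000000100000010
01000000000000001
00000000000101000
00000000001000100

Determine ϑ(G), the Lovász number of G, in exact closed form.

N(jwyx) = {avqq, jwup}, |N(jwyx)| = 2.
N(dixd) = {avqq, aord}, |N(dixd)| = 2.
deg(rbmv) = 2; N(rbmv) = {lzgf, tcfb}.
Vertex swtr has 2 neighbors: jwup, bnnf.
G on 17 vertices is 2-regular; this is C_{17}, the 17-cycle.
A has 9 distinct eigenvalues ≈ [2.0, 1.864944, 1.478018, 0.891477, 0.184537, -0.547326, -1.205269, -1.700434, -1.965946].
Lovász: ϑ = −17(-2*cos(pi/17))/(2+-(-1)*2*cos(pi/17)) = 17*cos(pi/17)/(cos(pi/17) + 1).
ϑ(G) ≈ 8.427014314.
Sandwich: α(G)=8 ≤ ϑ(G)=17*cos(pi/17)/(cos(pi/17) + 1) ≤ χ(Ḡ)=9 (both strict).

17*cos(pi/17)/(cos(pi/17) + 1)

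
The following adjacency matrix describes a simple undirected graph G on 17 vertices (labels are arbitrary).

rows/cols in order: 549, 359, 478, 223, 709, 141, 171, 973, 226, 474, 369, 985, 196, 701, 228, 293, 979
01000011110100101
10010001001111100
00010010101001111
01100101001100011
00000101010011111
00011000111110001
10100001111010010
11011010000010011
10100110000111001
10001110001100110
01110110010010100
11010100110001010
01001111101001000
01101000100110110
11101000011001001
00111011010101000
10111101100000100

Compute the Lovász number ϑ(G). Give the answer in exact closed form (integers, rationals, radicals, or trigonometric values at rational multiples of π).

sqrt(17)

Vertex 141 has 8 neighbors: 223, 709, 226, 474, 369, 985, 196, 979.
deg(171) = 8; N(171) = {549, 478, 973, 226, 474, 369, 196, 293}.
deg(709) = 8; N(709) = {141, 973, 474, 196, 701, 228, 293, 979}.
N(223) = {359, 478, 141, 973, 369, 985, 293, 979}, |N(223)| = 8.
17-vertex 8-regular graph: strongly regular (17,8,3,4).
Distinct eigenvalues (to 3 d.p.): [8.0, 1.562, -2.562].
With N=17: ϑ(G) = 17·(-(-sqrt(17)/2 - 1/2))/(8−(-sqrt(17)/2 - 1/2)) = sqrt(17).
ϑ(G) ≈ 4.1231056.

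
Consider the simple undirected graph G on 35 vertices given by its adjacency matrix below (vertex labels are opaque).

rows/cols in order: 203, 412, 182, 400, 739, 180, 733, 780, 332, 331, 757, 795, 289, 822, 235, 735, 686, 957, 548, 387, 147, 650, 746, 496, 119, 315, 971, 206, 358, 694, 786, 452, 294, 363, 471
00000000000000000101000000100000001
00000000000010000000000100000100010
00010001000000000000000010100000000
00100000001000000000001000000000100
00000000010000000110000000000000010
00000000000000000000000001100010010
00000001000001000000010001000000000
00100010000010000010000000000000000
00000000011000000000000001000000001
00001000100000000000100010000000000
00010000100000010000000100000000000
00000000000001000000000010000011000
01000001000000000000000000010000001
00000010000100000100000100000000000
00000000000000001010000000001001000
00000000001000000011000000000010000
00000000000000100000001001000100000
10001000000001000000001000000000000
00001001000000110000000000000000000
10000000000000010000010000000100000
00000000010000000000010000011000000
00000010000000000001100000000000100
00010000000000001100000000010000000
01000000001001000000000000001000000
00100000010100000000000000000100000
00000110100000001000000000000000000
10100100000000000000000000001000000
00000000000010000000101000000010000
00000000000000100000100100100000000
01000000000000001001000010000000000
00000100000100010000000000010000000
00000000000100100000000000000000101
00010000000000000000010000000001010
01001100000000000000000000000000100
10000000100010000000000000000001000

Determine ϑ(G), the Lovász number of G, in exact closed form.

deg(496) = 4; N(496) = {412, 757, 822, 358}.
Vertex 147 has 4 neighbors: 331, 650, 206, 358.
N(182) = {400, 780, 119, 971}, |N(182)| = 4.
Vertex 746 has 4 neighbors: 400, 686, 957, 206.
4-regular, N=35; Kneser K(7,3) on C(7,3)=35 vertices.
Distinct eigenvalues (to 4 d.p.): [4.0, 2.0, -1.0, -3.0].
−35·(-3) / ((4)−(-3)) = 15 = ϑ(G).
Numerically 15.00000.

15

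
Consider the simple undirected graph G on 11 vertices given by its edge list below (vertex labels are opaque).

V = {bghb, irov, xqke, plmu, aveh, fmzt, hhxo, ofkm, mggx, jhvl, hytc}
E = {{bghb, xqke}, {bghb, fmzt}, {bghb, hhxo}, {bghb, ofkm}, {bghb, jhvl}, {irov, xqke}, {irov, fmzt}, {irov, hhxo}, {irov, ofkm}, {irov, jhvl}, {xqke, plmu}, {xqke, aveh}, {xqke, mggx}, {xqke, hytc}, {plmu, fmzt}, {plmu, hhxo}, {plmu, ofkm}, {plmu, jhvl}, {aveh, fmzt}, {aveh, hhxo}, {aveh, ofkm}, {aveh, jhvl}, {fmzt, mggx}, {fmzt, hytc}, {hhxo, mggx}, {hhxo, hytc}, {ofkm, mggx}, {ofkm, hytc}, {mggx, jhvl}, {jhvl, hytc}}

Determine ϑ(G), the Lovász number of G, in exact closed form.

N(bghb) = {xqke, fmzt, hhxo, ofkm, jhvl}, |N(bghb)| = 5.
N(hhxo) = {bghb, irov, plmu, aveh, mggx, hytc}, |N(hhxo)| = 6.
Vertex irov has 5 neighbors: xqke, fmzt, hhxo, ofkm, jhvl.
deg(plmu) = 5; N(plmu) = {xqke, fmzt, hhxo, ofkm, jhvl}.
2 parts of sizes [6, 5]; α(G) = 6 = ϑ (perfect).
Numerically 6.0000000.
6 ≤ 6 ≤ 6: collapsed.

6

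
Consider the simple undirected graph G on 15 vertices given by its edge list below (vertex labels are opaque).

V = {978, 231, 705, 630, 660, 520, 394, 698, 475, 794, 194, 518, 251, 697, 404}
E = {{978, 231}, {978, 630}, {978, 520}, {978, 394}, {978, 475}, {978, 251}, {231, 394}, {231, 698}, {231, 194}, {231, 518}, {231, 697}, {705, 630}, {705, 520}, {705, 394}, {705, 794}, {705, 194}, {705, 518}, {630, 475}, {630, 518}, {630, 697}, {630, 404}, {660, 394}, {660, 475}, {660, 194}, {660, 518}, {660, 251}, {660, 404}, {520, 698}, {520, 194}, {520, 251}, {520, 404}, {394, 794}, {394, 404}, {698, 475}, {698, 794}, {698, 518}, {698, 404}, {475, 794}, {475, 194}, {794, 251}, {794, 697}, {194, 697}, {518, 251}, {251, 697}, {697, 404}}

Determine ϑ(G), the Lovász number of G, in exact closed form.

Vertex 404 has 6 neighbors: 630, 660, 520, 394, 698, 697.
N(794) = {705, 394, 698, 475, 251, 697}, |N(794)| = 6.
Vertex 475 has 6 neighbors: 978, 630, 660, 698, 794, 194.
N(231) = {978, 394, 698, 194, 518, 697}, |N(231)| = 6.
Regular of degree 6 on 15 vertices: Kneser-type, 2-subsets of [6].
A has 3 distinct eigenvalues ≈ [6.0, 1.0, -3.0].
−15·(-3) / ((6)−(-3)) = 5 = ϑ(G).
ϑ(G) ≈ 5.0000000.

5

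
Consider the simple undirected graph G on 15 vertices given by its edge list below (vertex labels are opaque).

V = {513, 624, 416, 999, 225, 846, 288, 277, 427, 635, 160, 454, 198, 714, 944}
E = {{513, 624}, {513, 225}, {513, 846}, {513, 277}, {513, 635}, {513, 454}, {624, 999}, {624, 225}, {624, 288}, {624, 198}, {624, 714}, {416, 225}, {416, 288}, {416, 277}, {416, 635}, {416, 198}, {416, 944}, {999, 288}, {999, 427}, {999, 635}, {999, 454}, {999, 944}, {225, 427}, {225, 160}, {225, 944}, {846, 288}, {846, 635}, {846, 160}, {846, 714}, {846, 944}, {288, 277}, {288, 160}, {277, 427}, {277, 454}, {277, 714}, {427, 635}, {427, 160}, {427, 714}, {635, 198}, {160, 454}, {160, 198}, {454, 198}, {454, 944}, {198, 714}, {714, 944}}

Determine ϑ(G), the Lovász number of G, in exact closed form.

5

N(635) = {513, 416, 999, 846, 427, 198}, |N(635)| = 6.
deg(416) = 6; N(416) = {225, 288, 277, 635, 198, 944}.
deg(288) = 6; N(288) = {624, 416, 999, 846, 277, 160}.
N(277) = {513, 416, 288, 427, 454, 714}, |N(277)| = 6.
Every vertex has degree 6 (N=15); Kneser-type, 2-subsets of [6].
A has 3 distinct eigenvalues ≈ [6.0, 1.0, -3.0].
λ_max=6, λ_min=-3; ϑ = −15·λ_min/(λ_max−λ_min) = 5.
ϑ(G) ≈ 5.00000000.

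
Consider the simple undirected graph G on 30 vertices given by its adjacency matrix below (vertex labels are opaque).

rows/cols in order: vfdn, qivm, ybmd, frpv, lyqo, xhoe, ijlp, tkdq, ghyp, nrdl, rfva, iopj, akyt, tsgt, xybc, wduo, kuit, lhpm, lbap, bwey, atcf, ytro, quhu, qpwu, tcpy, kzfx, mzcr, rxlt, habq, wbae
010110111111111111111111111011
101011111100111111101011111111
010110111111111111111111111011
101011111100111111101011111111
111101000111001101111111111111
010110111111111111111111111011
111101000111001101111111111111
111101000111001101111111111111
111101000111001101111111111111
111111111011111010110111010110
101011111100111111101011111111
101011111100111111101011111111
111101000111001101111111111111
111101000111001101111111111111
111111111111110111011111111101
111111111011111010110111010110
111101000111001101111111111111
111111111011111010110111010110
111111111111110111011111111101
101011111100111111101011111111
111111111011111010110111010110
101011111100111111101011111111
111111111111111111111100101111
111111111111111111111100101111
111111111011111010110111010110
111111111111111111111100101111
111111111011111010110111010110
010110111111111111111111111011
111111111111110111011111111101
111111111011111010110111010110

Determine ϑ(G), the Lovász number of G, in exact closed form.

7

N(frpv) = {vfdn, ybmd, lyqo, xhoe, ijlp, tkdq, ghyp, nrdl, akyt, tsgt, xybc, wduo, kuit, lhpm, lbap, atcf, quhu, qpwu, tcpy, kzfx, mzcr, rxlt, habq, wbae}, |N(frpv)| = 24.
deg(iopj) = 24; N(iopj) = {vfdn, ybmd, lyqo, xhoe, ijlp, tkdq, ghyp, nrdl, akyt, tsgt, xybc, wduo, kuit, lhpm, lbap, atcf, quhu, qpwu, tcpy, kzfx, mzcr, rxlt, habq, wbae}.
N(ytro) = {vfdn, ybmd, lyqo, xhoe, ijlp, tkdq, ghyp, nrdl, akyt, tsgt, xybc, wduo, kuit, lhpm, lbap, atcf, quhu, qpwu, tcpy, kzfx, mzcr, rxlt, habq, wbae}, |N(ytro)| = 24.
Vertex wbae has 23 neighbors: vfdn, qivm, ybmd, frpv, lyqo, xhoe, ijlp, tkdq, ghyp, rfva, iopj, akyt, tsgt, xybc, kuit, lbap, bwey, ytro, quhu, qpwu, kzfx, rxlt, habq.
Complete multipartite on [7, 7, 6, 4, 3, 3]: sandwich collapses at ϑ=7.
Numerically 7.000000000.
Sandwich: α(G)=7 ≤ ϑ(G)=7 ≤ χ(Ḡ)=7 (collapsed).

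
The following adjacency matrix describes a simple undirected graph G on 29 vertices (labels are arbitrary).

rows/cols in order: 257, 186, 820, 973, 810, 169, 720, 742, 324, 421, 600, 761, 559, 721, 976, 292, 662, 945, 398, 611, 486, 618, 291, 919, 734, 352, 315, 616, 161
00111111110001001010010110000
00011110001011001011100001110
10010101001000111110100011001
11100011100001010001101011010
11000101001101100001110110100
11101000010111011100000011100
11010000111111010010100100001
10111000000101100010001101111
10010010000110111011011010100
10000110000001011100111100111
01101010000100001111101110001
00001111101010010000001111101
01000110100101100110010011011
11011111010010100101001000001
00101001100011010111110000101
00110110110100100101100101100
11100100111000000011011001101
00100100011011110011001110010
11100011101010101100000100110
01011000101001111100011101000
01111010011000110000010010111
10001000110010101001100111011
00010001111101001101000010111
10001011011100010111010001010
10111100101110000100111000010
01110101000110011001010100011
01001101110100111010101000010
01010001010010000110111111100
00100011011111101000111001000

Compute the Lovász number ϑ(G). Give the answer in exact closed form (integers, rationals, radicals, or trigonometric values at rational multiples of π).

N(721) = {257, 186, 973, 810, 169, 720, 742, 421, 559, 976, 945, 611, 291, 161}, |N(721)| = 14.
Vertex 186 has 14 neighbors: 973, 810, 169, 720, 600, 559, 721, 662, 398, 611, 486, 352, 315, 616.
deg(618) = 14; N(618) = {257, 810, 324, 421, 559, 976, 662, 611, 486, 919, 734, 352, 616, 161}.
Vertex 945 has 14 neighbors: 820, 169, 421, 600, 559, 721, 976, 292, 398, 611, 291, 919, 734, 616.
deg(v) = 14 for all v (|V|=29); strongly regular (29,14,6,7).
Distinct eigenvalues (to 6 d.p.): [14.0, 2.192582, -3.192582].
λ_max=14, λ_min=-sqrt(29)/2 - 1/2; ϑ = −29·λ_min/(λ_max−λ_min) = sqrt(29).
ϑ(G) ≈ 5.3852.

sqrt(29)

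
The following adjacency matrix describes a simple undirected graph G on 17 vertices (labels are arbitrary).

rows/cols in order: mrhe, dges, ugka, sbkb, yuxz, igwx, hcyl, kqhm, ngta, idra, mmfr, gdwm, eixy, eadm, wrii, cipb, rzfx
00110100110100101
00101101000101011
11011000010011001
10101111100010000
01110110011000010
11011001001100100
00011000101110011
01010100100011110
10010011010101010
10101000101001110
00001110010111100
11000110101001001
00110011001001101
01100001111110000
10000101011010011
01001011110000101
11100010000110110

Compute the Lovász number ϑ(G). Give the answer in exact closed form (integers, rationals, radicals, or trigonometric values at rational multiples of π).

Vertex mrhe has 8 neighbors: ugka, sbkb, igwx, ngta, idra, gdwm, wrii, rzfx.
Vertex sbkb has 8 neighbors: mrhe, ugka, yuxz, igwx, hcyl, kqhm, ngta, eixy.
Vertex eixy has 8 neighbors: ugka, sbkb, hcyl, kqhm, mmfr, eadm, wrii, rzfx.
N(rzfx) = {mrhe, dges, ugka, hcyl, gdwm, eixy, wrii, cipb}, |N(rzfx)| = 8.
Regular of degree 8 on 17 vertices: Paley(17): SR with (k,λ,μ)=(8,3,4).
A has 3 distinct eigenvalues ≈ [8.0, 1.5616, -2.5616].
With N=17: ϑ(G) = 17·(-(-sqrt(17)/2 - 1/2))/(8−(-sqrt(17)/2 - 1/2)) = sqrt(17).
ϑ(G) ≈ 4.12311.

sqrt(17)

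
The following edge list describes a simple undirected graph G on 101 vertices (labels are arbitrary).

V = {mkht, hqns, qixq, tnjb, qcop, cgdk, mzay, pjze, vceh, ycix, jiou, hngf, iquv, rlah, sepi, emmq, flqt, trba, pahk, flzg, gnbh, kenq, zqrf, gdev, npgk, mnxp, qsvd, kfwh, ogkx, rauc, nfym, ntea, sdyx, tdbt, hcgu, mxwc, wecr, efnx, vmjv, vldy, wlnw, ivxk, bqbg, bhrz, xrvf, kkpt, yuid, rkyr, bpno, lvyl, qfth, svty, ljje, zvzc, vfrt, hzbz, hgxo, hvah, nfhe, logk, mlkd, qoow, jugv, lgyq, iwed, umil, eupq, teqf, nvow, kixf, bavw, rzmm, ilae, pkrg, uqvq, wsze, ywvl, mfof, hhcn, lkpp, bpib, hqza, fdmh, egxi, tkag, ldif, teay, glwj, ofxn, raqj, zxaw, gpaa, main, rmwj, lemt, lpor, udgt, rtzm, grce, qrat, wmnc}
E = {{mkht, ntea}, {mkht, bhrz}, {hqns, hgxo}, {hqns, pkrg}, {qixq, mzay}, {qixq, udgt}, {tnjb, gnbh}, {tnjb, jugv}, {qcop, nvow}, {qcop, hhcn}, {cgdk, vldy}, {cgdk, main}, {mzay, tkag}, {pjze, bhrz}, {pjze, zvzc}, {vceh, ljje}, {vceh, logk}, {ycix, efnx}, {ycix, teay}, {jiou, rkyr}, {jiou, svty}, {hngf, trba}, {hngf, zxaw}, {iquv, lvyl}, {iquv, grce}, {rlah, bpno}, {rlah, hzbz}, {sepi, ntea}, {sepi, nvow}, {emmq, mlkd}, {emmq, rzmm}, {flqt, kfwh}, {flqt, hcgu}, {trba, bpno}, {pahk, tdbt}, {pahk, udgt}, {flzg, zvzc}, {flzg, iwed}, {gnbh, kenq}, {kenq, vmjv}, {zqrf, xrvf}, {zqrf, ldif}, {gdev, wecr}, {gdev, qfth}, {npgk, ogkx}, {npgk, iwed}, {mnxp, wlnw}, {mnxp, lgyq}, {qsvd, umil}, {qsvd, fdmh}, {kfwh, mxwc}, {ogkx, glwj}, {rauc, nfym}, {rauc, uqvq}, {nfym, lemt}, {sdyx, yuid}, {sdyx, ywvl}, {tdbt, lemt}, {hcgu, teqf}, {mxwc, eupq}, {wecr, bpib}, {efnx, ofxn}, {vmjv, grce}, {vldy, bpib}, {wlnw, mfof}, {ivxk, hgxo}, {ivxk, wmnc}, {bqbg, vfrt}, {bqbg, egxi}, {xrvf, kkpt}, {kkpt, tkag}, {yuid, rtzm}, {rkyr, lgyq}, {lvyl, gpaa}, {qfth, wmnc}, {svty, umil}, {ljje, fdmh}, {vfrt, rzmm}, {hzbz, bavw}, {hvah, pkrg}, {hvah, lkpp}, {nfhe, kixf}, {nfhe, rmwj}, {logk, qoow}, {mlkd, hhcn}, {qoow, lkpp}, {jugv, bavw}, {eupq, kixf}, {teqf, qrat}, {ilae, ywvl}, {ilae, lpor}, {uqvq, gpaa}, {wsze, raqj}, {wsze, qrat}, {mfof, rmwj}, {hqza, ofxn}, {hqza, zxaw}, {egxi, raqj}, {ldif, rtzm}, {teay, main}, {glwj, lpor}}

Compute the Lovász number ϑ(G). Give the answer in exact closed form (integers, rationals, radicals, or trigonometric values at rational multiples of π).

Vertex hhcn has 2 neighbors: qcop, mlkd.
Vertex pkrg has 2 neighbors: hqns, hvah.
Vertex mzay has 2 neighbors: qixq, tkag.
deg(xrvf) = 2; N(xrvf) = {zqrf, kkpt}.
Every vertex has degree 2 (N=101); a single 101-cycle (edge-transitive).
spec(A) ≈ [2.0, 1.996131, 1.98454, 1.96527, 1.938398, 1.904026, 1.862288, 1.813345, 1.757387, 1.694629, 1.625316, 1.549714, 1.468117, 1.38084, 1.288221, 1.190618, 1.088408, 0.981988, 0.871769, 0.758177, 0.641652, 0.522644, 0.401614, 0.279031, 0.155368, 0.031104, -0.093281, -0.217304, -0.340487, -0.462353, -0.582429, -0.700253, -0.815367, -0.927327, -1.035699, -1.140065, -1.240019, -1.335176, -1.425168, -1.509646, -1.588283, -1.660776, -1.726843, -1.78623, -1.838706, -1.884069, -1.922142, -1.952779, -1.975861, -1.991299, -1.999033] (distinct, 6 d.p.).
ϑ = −N·λ_min/(λ_max−λ_min) = −101·(-2*cos(pi/101))/(2−(-2*cos(pi/101))) = 101*cos(pi/101)/(cos(pi/101) + 1).
≈ 50.48778 (to 5 d.p.).
50 ≤ 101*cos(pi/101)/(cos(pi/101) + 1) ≤ 51: both strict.

101*cos(pi/101)/(cos(pi/101) + 1)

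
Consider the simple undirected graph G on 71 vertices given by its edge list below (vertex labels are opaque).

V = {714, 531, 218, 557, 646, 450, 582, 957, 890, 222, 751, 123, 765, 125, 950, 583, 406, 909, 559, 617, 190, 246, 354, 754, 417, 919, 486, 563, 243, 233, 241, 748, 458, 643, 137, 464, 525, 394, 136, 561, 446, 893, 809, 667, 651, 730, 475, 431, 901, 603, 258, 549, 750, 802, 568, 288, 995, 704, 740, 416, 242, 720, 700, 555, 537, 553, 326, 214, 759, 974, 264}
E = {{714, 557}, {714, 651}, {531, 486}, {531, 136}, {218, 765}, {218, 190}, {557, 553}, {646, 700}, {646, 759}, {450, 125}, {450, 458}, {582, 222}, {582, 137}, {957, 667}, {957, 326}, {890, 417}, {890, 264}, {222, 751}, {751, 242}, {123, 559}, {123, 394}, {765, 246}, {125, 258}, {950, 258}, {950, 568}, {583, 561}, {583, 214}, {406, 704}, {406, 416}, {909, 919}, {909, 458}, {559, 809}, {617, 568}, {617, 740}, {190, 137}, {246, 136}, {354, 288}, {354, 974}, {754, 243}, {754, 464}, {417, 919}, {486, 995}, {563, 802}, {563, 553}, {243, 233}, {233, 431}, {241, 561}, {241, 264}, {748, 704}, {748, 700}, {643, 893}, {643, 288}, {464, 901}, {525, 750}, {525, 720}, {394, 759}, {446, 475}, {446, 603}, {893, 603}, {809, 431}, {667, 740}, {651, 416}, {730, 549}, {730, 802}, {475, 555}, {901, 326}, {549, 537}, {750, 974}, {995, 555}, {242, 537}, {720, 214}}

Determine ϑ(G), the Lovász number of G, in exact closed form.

71*cos(pi/71)/(cos(pi/71) + 1)

Vertex 667 has 2 neighbors: 957, 740.
N(258) = {125, 950}, |N(258)| = 2.
deg(730) = 2; N(730) = {549, 802}.
Vertex 704 has 2 neighbors: 406, 748.
Regular of degree 2 on 71 vertices: the odd cycle C_{71}.
spec(A) ≈ [2.0, 1.992, 1.969, 1.93, 1.876, 1.807, 1.725, 1.628, 1.519, 1.398, 1.267, 1.125, 0.974, 0.816, 0.652, 0.482, 0.308, 0.133, -0.044, -0.221, -0.396, -0.567, -0.735, -0.896, -1.051, -1.197, -1.334, -1.46, -1.575, -1.678, -1.768, -1.843, -1.905, -1.951, -1.982, -1.998] (distinct, 3 d.p.).
ϑ = −N·λ_min/(λ_max−λ_min) = −71·(-2*cos(pi/71))/(2−(-2*cos(pi/71))) = 71*cos(pi/71)/(cos(pi/71) + 1).
ϑ(G) ≈ 35.4826183.
α=35, χ(Ḡ)=36; ϑ=71*cos(pi/71)/(cos(pi/71) + 1) lies between (both strict).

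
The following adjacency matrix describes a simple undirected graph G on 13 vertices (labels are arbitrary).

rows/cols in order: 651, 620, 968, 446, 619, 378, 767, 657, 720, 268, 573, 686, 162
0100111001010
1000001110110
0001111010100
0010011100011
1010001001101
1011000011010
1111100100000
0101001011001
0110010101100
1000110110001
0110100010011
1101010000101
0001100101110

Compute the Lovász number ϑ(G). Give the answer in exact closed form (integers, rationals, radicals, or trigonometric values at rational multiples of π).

sqrt(13)

Vertex 162 has 6 neighbors: 446, 619, 657, 268, 573, 686.
deg(378) = 6; N(378) = {651, 968, 446, 720, 268, 686}.
Vertex 657 has 6 neighbors: 620, 446, 767, 720, 268, 162.
Vertex 619 has 6 neighbors: 651, 968, 767, 268, 573, 162.
G on 13 vertices is 6-regular; SR(13,6,2,3) — a Paley graph.
spec(A) ≈ [6.0, 1.30278, -2.30278] (distinct, 5 d.p.).
ϑ = −N·λ_min/(λ_max−λ_min) = −13·(-sqrt(13)/2 - 1/2)/(6−(-sqrt(13)/2 - 1/2)) = sqrt(13).
= 3.60555128… (decimal).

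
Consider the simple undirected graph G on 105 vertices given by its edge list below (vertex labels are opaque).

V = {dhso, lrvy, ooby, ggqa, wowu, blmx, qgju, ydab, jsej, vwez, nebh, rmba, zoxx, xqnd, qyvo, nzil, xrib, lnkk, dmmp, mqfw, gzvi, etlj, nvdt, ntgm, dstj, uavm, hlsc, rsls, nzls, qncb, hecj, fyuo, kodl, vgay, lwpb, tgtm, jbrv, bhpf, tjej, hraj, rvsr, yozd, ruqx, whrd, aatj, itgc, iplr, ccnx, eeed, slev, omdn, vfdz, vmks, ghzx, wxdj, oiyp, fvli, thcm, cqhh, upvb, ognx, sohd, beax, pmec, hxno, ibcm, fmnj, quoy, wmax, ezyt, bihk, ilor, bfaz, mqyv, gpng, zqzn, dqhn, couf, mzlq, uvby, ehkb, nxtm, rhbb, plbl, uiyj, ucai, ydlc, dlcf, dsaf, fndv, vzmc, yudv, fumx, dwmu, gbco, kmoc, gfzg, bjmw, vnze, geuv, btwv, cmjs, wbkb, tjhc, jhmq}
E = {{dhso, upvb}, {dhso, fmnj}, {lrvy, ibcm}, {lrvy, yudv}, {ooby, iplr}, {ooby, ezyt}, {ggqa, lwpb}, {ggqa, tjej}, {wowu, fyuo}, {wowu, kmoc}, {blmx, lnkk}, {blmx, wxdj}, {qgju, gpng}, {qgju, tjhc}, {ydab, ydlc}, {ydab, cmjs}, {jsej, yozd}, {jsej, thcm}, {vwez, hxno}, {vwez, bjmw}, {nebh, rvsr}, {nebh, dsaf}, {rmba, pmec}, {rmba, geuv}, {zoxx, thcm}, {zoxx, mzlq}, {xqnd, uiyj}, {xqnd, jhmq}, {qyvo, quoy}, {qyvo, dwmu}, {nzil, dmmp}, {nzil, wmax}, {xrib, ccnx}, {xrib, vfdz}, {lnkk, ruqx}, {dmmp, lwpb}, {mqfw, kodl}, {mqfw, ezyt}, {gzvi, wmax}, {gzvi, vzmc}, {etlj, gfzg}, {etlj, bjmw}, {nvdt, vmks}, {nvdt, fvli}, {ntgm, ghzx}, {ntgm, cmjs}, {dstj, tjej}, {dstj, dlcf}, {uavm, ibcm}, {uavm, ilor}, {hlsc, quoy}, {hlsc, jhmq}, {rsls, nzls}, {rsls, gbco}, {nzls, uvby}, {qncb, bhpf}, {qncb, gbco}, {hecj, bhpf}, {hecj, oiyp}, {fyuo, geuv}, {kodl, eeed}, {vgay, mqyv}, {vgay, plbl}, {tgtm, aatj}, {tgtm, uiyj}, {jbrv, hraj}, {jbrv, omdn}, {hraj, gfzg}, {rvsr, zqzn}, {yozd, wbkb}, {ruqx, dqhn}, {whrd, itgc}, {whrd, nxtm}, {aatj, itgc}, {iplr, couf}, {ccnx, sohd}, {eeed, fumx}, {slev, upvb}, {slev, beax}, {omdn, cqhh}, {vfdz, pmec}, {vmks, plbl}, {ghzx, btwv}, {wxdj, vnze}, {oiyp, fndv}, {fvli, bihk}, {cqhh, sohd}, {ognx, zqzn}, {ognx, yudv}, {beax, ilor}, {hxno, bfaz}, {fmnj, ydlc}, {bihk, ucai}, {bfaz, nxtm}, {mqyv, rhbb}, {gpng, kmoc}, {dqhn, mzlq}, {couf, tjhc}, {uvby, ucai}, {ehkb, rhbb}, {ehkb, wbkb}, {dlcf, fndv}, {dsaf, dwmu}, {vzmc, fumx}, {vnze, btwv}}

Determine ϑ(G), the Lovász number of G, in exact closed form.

Vertex lnkk has 2 neighbors: blmx, ruqx.
deg(fndv) = 2; N(fndv) = {oiyp, dlcf}.
deg(dqhn) = 2; N(dqhn) = {ruqx, mzlq}.
Vertex aatj has 2 neighbors: tgtm, itgc.
2-regular, N=105; this is C_{105}, the 105-cycle.
The 53 distinct eigenvalues: [2.0, 1.99642, 1.985694, 1.967859, 1.94298, 1.911146, 1.87247, 1.827091, 1.775172, 1.716898, 1.652478, 1.582142, 1.506143, 1.424752, 1.338261, 1.24698, 1.151234, 1.051368, 0.947737, 0.840714, 0.730682, 0.618034, 0.503174, 0.386512, 0.268467, 0.14946, 0.029919, -0.08973, -0.209057, -0.327636, -0.445042, -0.560855, -0.67466, -0.78605, -0.894626, -1.0, -1.101794, -1.199644, -1.293199, -1.382125, -1.466104, -1.544834, -1.618034, -1.685442, -1.746816, -1.801938, -1.850609, -1.892655, -1.927926, -1.956295, -1.977662, -1.991949, -1.999105].
Lovász (edge-transitive): ϑ = −105·(-2*cos(pi/105))/((2)−(-2*cos(pi/105))) = 105*cos(pi/105)/(cos(pi/105) + 1).
ϑ(G) ≈ 52.4882487.
α=52, χ(Ḡ)=53; ϑ=105*cos(pi/105)/(cos(pi/105) + 1) lies between (both strict).

105*cos(pi/105)/(cos(pi/105) + 1)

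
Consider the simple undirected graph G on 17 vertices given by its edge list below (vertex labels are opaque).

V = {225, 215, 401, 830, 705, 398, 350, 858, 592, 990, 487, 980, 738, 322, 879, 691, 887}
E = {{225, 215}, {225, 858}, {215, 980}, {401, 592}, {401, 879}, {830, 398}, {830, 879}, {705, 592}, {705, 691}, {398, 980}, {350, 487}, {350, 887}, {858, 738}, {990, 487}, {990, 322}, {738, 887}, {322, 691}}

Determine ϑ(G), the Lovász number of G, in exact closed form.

17*cos(pi/17)/(cos(pi/17) + 1)

N(215) = {225, 980}, |N(215)| = 2.
deg(322) = 2; N(322) = {990, 691}.
N(980) = {215, 398}, |N(980)| = 2.
deg(990) = 2; N(990) = {487, 322}.
deg(v) = 2 for all v (|V|=17); the odd cycle C_{17}.
A has 9 distinct eigenvalues ≈ [2.0, 1.8649, 1.478, 0.8915, 0.1845, -0.5473, -1.2053, -1.7004, -1.9659].
−17·(-2*cos(pi/17)) / ((2)−(-2*cos(pi/17))) = 17*cos(pi/17)/(cos(pi/17) + 1) = ϑ(G).
≈ 8.427014314 (to 9 d.p.).
Sandwich: α(G)=8 ≤ ϑ(G)=17*cos(pi/17)/(cos(pi/17) + 1) ≤ χ(Ḡ)=9 (both strict).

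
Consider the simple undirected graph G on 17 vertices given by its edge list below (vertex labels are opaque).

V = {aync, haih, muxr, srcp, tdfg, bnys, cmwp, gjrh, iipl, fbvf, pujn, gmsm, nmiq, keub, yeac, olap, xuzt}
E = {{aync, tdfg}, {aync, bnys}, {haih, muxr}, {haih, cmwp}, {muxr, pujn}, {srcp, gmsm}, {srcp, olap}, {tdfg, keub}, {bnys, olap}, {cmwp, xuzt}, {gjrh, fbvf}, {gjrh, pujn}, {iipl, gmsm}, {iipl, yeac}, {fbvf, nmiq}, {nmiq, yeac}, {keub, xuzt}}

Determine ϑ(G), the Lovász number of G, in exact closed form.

17*cos(pi/17)/(cos(pi/17) + 1)

N(keub) = {tdfg, xuzt}, |N(keub)| = 2.
Vertex aync has 2 neighbors: tdfg, bnys.
deg(muxr) = 2; N(muxr) = {haih, pujn}.
N(cmwp) = {haih, xuzt}, |N(cmwp)| = 2.
17-vertex 2-regular graph: this is C_{17}, the 17-cycle.
The 9 distinct eigenvalues: [2.0, 1.865, 1.478, 0.891, 0.185, -0.547, -1.205, -1.7, -1.966].
ϑ = −N·λ_min/(λ_max−λ_min) = −17·(-2*cos(pi/17))/(2−(-2*cos(pi/17))) = 17*cos(pi/17)/(cos(pi/17) + 1).
≈ 8.4270143 (to 7 d.p.).
Lovász sandwich 8 ≤ 17*cos(pi/17)/(cos(pi/17) + 1) ≤ 9: both strict.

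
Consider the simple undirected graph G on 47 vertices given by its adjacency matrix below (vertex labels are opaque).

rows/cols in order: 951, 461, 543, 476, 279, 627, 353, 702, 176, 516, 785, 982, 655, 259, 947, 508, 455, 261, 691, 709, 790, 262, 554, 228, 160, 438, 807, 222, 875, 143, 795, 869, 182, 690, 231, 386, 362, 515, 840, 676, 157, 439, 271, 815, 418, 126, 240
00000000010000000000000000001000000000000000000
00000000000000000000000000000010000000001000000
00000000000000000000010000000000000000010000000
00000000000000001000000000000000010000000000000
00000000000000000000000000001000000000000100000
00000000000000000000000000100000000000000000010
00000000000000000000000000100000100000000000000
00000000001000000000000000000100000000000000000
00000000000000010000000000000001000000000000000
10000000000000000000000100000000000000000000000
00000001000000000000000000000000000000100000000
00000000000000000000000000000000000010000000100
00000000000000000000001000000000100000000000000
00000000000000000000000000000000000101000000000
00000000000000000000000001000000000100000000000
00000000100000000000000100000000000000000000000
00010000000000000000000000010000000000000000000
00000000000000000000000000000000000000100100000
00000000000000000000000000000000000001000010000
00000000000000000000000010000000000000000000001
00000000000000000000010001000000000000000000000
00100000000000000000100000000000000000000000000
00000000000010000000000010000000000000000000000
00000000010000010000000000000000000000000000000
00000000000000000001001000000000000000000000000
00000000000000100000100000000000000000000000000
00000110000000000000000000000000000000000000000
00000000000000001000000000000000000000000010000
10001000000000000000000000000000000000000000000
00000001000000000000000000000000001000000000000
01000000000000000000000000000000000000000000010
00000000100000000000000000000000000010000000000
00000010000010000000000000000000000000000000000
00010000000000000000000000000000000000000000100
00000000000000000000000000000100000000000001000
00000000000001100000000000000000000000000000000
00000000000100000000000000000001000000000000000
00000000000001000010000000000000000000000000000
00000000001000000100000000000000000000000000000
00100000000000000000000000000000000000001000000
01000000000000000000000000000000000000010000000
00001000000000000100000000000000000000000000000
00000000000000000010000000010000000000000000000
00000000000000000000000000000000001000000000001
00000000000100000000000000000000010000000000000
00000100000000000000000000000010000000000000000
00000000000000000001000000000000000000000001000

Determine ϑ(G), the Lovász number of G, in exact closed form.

47*cos(pi/47)/(cos(pi/47) + 1)

N(627) = {807, 126}, |N(627)| = 2.
deg(259) = 2; N(259) = {386, 515}.
deg(240) = 2; N(240) = {709, 815}.
N(228) = {516, 508}, |N(228)| = 2.
Regular of degree 2 on 47 vertices: this is C_{47}, the 47-cycle.
spec(A) ≈ [2.0, 1.98215, 1.92894, 1.8413, 1.7208, 1.5696, 1.39038, 1.18636, 0.96116, 0.71882, 0.46364, 0.20019, -0.06683, -0.33266, -0.59255, -0.84187, -1.07616, -1.29126, -1.4833, -1.64888, -1.78504, -1.88934, -1.95992, -1.99553] (distinct, 5 d.p.).
Lovász: ϑ = −47(-2*cos(pi/47))/(2+-(-1)*2*cos(pi/47)) = 47*cos(pi/47)/(cos(pi/47) + 1).
Numerically 23.4737.
23 ≤ 47*cos(pi/47)/(cos(pi/47) + 1) ≤ 24: both strict.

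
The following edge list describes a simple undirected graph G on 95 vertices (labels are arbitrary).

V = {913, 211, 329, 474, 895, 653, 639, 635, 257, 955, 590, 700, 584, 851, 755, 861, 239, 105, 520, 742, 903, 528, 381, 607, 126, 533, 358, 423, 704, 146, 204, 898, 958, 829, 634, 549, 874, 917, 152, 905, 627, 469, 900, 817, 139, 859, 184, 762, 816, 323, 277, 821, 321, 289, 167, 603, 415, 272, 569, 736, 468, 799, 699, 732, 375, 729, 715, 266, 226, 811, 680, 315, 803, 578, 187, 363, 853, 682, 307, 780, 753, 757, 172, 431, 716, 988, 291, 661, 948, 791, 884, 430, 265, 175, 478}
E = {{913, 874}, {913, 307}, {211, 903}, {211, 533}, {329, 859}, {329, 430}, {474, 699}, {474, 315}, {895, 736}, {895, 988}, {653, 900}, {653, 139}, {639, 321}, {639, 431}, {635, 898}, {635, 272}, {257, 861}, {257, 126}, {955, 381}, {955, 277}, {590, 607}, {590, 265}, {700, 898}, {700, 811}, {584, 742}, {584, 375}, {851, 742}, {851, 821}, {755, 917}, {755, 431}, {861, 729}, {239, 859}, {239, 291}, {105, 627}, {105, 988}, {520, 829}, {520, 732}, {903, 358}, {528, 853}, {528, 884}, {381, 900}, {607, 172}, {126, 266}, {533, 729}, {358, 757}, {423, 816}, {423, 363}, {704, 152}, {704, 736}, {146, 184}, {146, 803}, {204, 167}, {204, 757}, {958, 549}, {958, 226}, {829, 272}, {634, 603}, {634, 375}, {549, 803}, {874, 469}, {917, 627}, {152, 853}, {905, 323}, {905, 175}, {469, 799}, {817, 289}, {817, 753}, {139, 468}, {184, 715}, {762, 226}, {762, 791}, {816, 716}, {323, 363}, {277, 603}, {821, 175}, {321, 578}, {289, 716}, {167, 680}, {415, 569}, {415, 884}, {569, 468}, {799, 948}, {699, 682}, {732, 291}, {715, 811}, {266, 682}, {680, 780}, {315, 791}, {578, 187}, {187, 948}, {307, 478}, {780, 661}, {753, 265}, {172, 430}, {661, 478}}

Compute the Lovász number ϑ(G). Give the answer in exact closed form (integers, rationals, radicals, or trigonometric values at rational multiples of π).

N(105) = {627, 988}, |N(105)| = 2.
deg(762) = 2; N(762) = {226, 791}.
Vertex 811 has 2 neighbors: 700, 715.
Vertex 381 has 2 neighbors: 955, 900.
2-regular, N=95; connected 2-regular on 95 ⇒ C_{95}.
The 48 distinct eigenvalues: [2.0, 1.996, 1.983, 1.961, 1.93, 1.892, 1.845, 1.789, 1.727, 1.656, 1.578, 1.494, 1.402, 1.305, 1.202, 1.094, 0.981, 0.864, 0.742, 0.618, 0.491, 0.362, 0.231, 0.099, -0.033, -0.165, -0.297, -0.427, -0.555, -0.681, -0.803, -0.923, -1.038, -1.149, -1.254, -1.355, -1.449, -1.537, -1.618, -1.692, -1.759, -1.818, -1.869, -1.912, -1.947, -1.973, -1.99, -1.999].
Lovász (edge-transitive): ϑ = −95·(-2*cos(pi/95))/((2)−(-2*cos(pi/95))) = 95*cos(pi/95)/(cos(pi/95) + 1).
ϑ(G) ≈ 47.4870.
47 ≤ 95*cos(pi/95)/(cos(pi/95) + 1) ≤ 48: both strict.

95*cos(pi/95)/(cos(pi/95) + 1)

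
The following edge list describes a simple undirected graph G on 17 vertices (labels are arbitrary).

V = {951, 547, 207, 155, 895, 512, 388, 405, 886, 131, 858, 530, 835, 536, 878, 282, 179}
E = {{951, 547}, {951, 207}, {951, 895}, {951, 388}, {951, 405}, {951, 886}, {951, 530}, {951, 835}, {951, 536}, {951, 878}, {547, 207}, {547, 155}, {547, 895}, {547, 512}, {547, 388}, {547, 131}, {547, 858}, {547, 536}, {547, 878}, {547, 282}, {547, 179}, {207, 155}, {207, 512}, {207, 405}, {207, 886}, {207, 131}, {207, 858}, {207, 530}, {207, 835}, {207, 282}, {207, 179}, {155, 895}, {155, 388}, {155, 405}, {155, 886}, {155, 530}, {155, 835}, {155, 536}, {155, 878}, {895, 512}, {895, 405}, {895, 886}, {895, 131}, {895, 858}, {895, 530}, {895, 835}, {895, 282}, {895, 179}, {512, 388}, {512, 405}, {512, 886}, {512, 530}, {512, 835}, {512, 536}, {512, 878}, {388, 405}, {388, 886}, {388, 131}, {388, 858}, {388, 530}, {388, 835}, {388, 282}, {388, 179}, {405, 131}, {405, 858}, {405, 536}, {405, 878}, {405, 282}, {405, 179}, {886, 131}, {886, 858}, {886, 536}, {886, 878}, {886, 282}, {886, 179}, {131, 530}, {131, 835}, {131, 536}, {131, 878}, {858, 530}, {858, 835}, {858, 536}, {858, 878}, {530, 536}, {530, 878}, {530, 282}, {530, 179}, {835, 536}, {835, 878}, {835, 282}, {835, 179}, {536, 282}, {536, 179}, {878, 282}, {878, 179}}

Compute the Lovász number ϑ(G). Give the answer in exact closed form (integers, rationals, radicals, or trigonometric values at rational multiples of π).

Vertex 547 has 12 neighbors: 951, 207, 155, 895, 512, 388, 131, 858, 536, 878, 282, 179.
Vertex 388 has 12 neighbors: 951, 547, 155, 512, 405, 886, 131, 858, 530, 835, 282, 179.
Vertex 282 has 10 neighbors: 547, 207, 895, 388, 405, 886, 530, 835, 536, 878.
Vertex 405 has 12 neighbors: 951, 207, 155, 895, 512, 388, 131, 858, 536, 878, 282, 179.
K_{7,5,5} (perfect); ϑ(G) = α(G) = max{7,5,5} = 7.
ϑ(G) ≈ 7.000000.
Lovász sandwich 7 ≤ 7 ≤ 7: collapsed.

7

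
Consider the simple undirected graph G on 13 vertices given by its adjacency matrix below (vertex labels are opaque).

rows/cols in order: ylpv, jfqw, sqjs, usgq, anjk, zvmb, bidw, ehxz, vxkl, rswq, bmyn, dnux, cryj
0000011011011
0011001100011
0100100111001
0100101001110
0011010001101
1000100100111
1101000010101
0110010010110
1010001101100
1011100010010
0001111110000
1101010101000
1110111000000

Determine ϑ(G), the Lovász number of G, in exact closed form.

N(usgq) = {jfqw, anjk, bidw, rswq, bmyn, dnux}, |N(usgq)| = 6.
Vertex zvmb has 6 neighbors: ylpv, anjk, ehxz, bmyn, dnux, cryj.
deg(bidw) = 6; N(bidw) = {ylpv, jfqw, usgq, vxkl, bmyn, cryj}.
N(rswq) = {ylpv, sqjs, usgq, anjk, vxkl, dnux}, |N(rswq)| = 6.
Regular of degree 6 on 13 vertices: strongly regular (13,6,2,3).
A has 3 distinct eigenvalues ≈ [6.0, 1.302776, -2.302776].
λ_max=6, λ_min=-sqrt(13)/2 - 1/2; ϑ = −13·λ_min/(λ_max−λ_min) = sqrt(13).
= 3.60555128… (decimal).

sqrt(13)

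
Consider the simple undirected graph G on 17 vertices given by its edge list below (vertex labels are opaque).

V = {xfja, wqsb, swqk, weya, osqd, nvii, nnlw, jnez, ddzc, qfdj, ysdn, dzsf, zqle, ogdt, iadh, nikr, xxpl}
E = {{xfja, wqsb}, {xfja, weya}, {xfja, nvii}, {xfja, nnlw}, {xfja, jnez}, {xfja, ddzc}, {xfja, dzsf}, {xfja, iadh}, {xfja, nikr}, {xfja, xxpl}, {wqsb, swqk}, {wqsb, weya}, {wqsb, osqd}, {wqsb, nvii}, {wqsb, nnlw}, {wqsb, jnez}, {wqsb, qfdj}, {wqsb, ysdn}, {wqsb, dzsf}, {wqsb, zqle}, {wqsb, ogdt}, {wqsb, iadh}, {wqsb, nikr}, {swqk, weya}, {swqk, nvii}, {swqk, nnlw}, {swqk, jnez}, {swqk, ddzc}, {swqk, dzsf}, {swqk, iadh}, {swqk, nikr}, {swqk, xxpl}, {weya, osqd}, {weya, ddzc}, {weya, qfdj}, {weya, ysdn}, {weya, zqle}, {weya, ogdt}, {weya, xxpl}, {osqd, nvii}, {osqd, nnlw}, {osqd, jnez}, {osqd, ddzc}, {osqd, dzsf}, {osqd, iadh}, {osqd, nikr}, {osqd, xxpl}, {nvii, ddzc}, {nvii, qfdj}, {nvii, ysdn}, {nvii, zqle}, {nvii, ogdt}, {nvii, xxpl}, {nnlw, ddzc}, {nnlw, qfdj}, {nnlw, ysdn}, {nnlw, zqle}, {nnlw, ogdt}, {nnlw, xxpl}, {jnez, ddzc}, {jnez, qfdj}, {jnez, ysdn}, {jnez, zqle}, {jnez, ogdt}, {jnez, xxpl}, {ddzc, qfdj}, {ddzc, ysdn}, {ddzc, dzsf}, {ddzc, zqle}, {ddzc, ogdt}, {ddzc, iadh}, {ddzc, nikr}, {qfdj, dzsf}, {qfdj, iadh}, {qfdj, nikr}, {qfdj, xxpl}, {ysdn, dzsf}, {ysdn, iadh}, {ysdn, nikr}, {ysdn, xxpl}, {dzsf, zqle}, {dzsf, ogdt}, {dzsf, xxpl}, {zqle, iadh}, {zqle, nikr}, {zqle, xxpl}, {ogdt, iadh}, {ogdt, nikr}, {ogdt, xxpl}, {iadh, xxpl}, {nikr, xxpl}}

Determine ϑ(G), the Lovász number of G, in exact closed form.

7

deg(zqle) = 10; N(zqle) = {wqsb, weya, nvii, nnlw, jnez, ddzc, dzsf, iadh, nikr, xxpl}.
Vertex nnlw has 10 neighbors: xfja, wqsb, swqk, osqd, ddzc, qfdj, ysdn, zqle, ogdt, xxpl.
N(xfja) = {wqsb, weya, nvii, nnlw, jnez, ddzc, dzsf, iadh, nikr, xxpl}, |N(xfja)| = 10.
N(osqd) = {wqsb, weya, nvii, nnlw, jnez, ddzc, dzsf, iadh, nikr, xxpl}, |N(osqd)| = 10.
G = K_{7,7,3}: α = 7 = χ(Ḡ), so ϑ = 7.
≈ 7.000000000 (to 9 d.p.).
Lovász sandwich 7 ≤ 7 ≤ 7: collapsed.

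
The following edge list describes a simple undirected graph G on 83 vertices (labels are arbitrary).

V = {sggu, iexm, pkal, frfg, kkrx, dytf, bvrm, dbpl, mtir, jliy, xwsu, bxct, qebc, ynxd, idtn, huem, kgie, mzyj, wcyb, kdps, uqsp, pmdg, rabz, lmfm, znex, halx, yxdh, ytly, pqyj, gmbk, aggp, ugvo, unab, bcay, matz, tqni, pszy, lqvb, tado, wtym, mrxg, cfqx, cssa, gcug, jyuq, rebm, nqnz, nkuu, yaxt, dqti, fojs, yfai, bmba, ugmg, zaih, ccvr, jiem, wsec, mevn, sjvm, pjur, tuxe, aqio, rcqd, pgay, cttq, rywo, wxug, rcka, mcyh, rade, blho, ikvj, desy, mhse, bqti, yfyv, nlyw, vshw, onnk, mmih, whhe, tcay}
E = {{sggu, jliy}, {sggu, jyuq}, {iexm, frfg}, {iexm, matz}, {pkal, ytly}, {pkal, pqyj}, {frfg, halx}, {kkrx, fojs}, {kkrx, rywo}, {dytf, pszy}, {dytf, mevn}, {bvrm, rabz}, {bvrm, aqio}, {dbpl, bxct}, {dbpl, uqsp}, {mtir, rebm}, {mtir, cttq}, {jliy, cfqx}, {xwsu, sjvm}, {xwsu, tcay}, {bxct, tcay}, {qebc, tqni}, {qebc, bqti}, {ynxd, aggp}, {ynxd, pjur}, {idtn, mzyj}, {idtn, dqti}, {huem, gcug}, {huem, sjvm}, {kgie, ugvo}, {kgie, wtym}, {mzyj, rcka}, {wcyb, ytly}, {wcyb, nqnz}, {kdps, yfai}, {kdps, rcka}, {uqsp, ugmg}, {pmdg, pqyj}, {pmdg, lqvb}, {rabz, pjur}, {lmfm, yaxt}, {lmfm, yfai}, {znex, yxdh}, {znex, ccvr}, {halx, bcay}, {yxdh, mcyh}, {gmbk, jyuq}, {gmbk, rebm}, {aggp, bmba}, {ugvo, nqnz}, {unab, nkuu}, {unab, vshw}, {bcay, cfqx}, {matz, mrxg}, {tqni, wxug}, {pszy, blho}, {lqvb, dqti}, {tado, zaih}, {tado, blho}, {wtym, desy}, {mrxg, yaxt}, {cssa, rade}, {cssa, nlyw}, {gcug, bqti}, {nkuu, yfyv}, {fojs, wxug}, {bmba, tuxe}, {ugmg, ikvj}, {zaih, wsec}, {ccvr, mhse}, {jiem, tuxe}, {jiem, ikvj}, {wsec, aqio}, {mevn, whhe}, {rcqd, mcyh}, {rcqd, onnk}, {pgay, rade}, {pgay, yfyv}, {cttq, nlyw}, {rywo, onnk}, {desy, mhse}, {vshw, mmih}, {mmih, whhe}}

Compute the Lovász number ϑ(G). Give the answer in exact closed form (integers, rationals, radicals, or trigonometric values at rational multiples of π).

N(cfqx) = {jliy, bcay}, |N(cfqx)| = 2.
Vertex iexm has 2 neighbors: frfg, matz.
deg(bvrm) = 2; N(bvrm) = {rabz, aqio}.
deg(huem) = 2; N(huem) = {gcug, sjvm}.
Regular of degree 2 on 83 vertices: a single 83-cycle (edge-transitive).
spec(A) ≈ [2.0, 1.9943, 1.9771, 1.9486, 1.909, 1.8584, 1.7972, 1.7257, 1.6443, 1.5535, 1.4538, 1.3457, 1.23, 1.1072, 0.9781, 0.8433, 0.7038, 0.5602, 0.4134, 0.2642, 0.1135, -0.0378, -0.189, -0.339, -0.4871, -0.6324, -0.7741, -0.9114, -1.0434, -1.1694, -1.2888, -1.4008, -1.5047, -1.6001, -1.6862, -1.7627, -1.8291, -1.8851, -1.9302, -1.9643, -1.9871, -1.9986] (distinct, 4 d.p.).
ϑ = −N·λ_min/(λ_max−λ_min) = −83·(-2*cos(pi/83))/(2−(-2*cos(pi/83))) = 83*cos(pi/83)/(cos(pi/83) + 1).
= 41.48513259… (decimal).
α=41, χ(Ḡ)=42; ϑ=83*cos(pi/83)/(cos(pi/83) + 1) lies between (both strict).

83*cos(pi/83)/(cos(pi/83) + 1)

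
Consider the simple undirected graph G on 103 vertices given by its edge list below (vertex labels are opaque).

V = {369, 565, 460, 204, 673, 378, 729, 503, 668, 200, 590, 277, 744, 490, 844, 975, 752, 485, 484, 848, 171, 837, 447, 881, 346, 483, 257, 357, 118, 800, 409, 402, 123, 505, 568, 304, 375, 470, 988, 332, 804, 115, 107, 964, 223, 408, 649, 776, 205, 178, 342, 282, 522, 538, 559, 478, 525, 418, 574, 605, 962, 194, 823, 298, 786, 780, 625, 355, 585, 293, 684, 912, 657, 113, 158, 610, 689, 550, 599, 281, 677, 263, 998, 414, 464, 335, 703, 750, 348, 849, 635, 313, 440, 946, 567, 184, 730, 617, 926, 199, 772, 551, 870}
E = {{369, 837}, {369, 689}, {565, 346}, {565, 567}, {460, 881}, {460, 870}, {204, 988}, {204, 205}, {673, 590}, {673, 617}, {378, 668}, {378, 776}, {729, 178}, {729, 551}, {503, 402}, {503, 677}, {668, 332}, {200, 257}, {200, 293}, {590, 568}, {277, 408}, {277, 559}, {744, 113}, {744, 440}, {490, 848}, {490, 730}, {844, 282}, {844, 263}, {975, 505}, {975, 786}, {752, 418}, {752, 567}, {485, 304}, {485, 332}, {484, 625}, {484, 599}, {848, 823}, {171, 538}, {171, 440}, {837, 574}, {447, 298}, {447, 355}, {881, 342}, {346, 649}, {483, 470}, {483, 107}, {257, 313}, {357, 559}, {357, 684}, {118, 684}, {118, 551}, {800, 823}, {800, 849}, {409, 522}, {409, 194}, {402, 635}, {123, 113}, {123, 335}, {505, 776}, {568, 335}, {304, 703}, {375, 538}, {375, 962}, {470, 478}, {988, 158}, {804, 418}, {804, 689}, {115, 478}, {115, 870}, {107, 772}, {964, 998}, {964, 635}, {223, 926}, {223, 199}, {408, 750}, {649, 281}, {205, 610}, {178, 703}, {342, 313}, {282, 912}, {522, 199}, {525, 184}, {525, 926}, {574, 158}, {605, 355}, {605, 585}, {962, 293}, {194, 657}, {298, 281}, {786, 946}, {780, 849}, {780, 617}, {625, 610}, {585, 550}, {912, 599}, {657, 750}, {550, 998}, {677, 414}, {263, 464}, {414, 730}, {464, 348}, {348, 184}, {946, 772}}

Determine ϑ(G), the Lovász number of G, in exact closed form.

103*cos(pi/103)/(cos(pi/103) + 1)

deg(277) = 2; N(277) = {408, 559}.
N(522) = {409, 199}, |N(522)| = 2.
deg(744) = 2; N(744) = {113, 440}.
Vertex 118 has 2 neighbors: 684, 551.
G on 103 vertices is 2-regular; the odd cycle C_{103}.
A has 52 distinct eigenvalues ≈ [2.0, 1.9963, 1.9851, 1.9666, 1.9408, 1.9077, 1.8675, 1.8204, 1.7665, 1.7061, 1.6393, 1.5664, 1.4876, 1.4034, 1.3139, 1.2195, 1.1206, 1.0176, 0.9107, 0.8004, 0.6872, 0.5714, 0.4535, 0.3339, 0.2131, 0.0915, -0.0305, -0.1524, -0.2736, -0.3939, -0.5127, -0.6296, -0.7442, -0.856, -0.9646, -1.0696, -1.1706, -1.2673, -1.3593, -1.4462, -1.5277, -1.6036, -1.6735, -1.7371, -1.7943, -1.8448, -1.8885, -1.9251, -1.9546, -1.9768, -1.9916, -1.9991].
ϑ = −N·λ_min/(λ_max−λ_min) = −103·(-2*cos(pi/103))/(2−(-2*cos(pi/103))) = 103*cos(pi/103)/(cos(pi/103) + 1).
= 51.48802… (decimal).
Sandwich: α(G)=51 ≤ ϑ(G)=103*cos(pi/103)/(cos(pi/103) + 1) ≤ χ(Ḡ)=52 (both strict).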